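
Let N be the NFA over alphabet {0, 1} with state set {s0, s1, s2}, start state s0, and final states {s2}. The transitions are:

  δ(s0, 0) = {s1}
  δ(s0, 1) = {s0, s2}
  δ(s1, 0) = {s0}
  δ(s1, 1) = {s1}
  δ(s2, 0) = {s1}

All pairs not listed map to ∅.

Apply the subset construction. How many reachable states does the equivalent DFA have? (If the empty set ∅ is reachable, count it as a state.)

Start state of the DFA: {s0}.
{s0} --0--> {s1}  [new]
{s0} --1--> {s0, s2}  [new]
{s1} --0--> {s0}  [seen]
{s1} --1--> {s1}  [seen]
{s0, s2} --0--> {s1}  [seen]
{s0, s2} --1--> {s0, s2}  [seen]
Reachable DFA states: {s0}, {s1}, {s0, s2}.

3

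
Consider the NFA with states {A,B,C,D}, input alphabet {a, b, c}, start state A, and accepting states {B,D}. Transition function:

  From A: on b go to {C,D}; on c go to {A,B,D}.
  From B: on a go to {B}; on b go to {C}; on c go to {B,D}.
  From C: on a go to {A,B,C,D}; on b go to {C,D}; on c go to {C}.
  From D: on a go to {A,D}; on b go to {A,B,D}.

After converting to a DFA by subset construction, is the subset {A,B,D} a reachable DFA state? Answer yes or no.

yes

Start state of the DFA: {A}.
{A} --a--> ∅  [new]
{A} --b--> {C,D}  [new]
{A} --c--> {A,B,D}  [new]
∅ --a--> ∅  [seen]
∅ --b--> ∅  [seen]
∅ --c--> ∅  [seen]
{C,D} --a--> {A,B,C,D}  [new]
{C,D} --b--> {A,B,C,D}  [seen]
{C,D} --c--> {C}  [new]
{A,B,D} --a--> {A,B,D}  [seen]
{A,B,D} --b--> {A,B,C,D}  [seen]
{A,B,D} --c--> {A,B,D}  [seen]
{A,B,C,D} --a--> {A,B,C,D}  [seen]
{A,B,C,D} --b--> {A,B,C,D}  [seen]
{A,B,C,D} --c--> {A,B,C,D}  [seen]
{C} --a--> {A,B,C,D}  [seen]
{C} --b--> {C,D}  [seen]
{C} --c--> {C}  [seen]
Reachable DFA states: {A}, ∅, {C,D}, {A,B,D}, {A,B,C,D}, {C}.
{A,B,D} is among them.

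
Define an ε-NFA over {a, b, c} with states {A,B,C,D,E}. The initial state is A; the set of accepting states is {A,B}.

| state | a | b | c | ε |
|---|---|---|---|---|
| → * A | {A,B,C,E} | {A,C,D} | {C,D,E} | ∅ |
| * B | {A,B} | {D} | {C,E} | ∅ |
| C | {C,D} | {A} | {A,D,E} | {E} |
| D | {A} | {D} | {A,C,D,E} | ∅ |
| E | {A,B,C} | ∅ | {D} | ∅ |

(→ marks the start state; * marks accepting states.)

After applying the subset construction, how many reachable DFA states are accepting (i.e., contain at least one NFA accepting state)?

5

Start state of the DFA: {A} (ε-closure of the NFA start).
{A} --a--> {A,B,C,E}  [new]
{A} --b--> {A,C,D,E}  [new]
{A} --c--> {C,D,E}  [new]
{A,B,C,E} --a--> {A,B,C,D,E}  [new]
{A,B,C,E} --b--> {A,C,D,E}  [seen]
{A,B,C,E} --c--> {A,C,D,E}  [seen]
{A,C,D,E} --a--> {A,B,C,D,E}  [seen]
{A,C,D,E} --b--> {A,C,D,E}  [seen]
{A,C,D,E} --c--> {A,C,D,E}  [seen]
{C,D,E} --a--> {A,B,C,D,E}  [seen]
{C,D,E} --b--> {A,D}  [new]
{C,D,E} --c--> {A,C,D,E}  [seen]
{A,B,C,D,E} --a--> {A,B,C,D,E}  [seen]
{A,B,C,D,E} --b--> {A,C,D,E}  [seen]
{A,B,C,D,E} --c--> {A,C,D,E}  [seen]
{A,D} --a--> {A,B,C,E}  [seen]
{A,D} --b--> {A,C,D,E}  [seen]
{A,D} --c--> {A,C,D,E}  [seen]
Reachable DFA states: {A}, {A,B,C,E}, {A,C,D,E}, {C,D,E}, {A,B,C,D,E}, {A,D}.
Accepting DFA states (contain an NFA accepting state): {A}, {A,B,C,E}, {A,C,D,E}, {A,B,C,D,E}, {A,D}.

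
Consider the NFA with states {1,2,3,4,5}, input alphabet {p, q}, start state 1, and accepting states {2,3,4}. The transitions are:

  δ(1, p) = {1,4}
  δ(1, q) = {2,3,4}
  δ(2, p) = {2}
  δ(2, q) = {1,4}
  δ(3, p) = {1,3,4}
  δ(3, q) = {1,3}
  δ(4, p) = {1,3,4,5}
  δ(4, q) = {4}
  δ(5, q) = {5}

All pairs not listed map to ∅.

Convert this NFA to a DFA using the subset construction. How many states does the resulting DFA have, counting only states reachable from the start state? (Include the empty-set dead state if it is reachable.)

Start state of the DFA: {1}.
{1} --p--> {1,4}  [new]
{1} --q--> {2,3,4}  [new]
{1,4} --p--> {1,3,4,5}  [new]
{1,4} --q--> {2,3,4}  [seen]
{2,3,4} --p--> {1,2,3,4,5}  [new]
{2,3,4} --q--> {1,3,4}  [new]
{1,3,4,5} --p--> {1,3,4,5}  [seen]
{1,3,4,5} --q--> {1,2,3,4,5}  [seen]
{1,2,3,4,5} --p--> {1,2,3,4,5}  [seen]
{1,2,3,4,5} --q--> {1,2,3,4,5}  [seen]
{1,3,4} --p--> {1,3,4,5}  [seen]
{1,3,4} --q--> {1,2,3,4}  [new]
{1,2,3,4} --p--> {1,2,3,4,5}  [seen]
{1,2,3,4} --q--> {1,2,3,4}  [seen]
Reachable DFA states: {1}, {1,4}, {2,3,4}, {1,3,4,5}, {1,2,3,4,5}, {1,3,4}, {1,2,3,4}.

7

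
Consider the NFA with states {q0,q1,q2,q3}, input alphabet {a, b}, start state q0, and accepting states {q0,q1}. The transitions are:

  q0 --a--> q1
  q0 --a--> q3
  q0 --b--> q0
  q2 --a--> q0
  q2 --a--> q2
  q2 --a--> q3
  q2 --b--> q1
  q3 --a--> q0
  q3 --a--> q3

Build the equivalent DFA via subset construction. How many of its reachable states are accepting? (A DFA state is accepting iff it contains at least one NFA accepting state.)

Start state of the DFA: {q0}.
{q0} --a--> {q1,q3}  [new]
{q0} --b--> {q0}  [seen]
{q1,q3} --a--> {q0,q3}  [new]
{q1,q3} --b--> ∅  [new]
{q0,q3} --a--> {q0,q1,q3}  [new]
{q0,q3} --b--> {q0}  [seen]
∅ --a--> ∅  [seen]
∅ --b--> ∅  [seen]
{q0,q1,q3} --a--> {q0,q1,q3}  [seen]
{q0,q1,q3} --b--> {q0}  [seen]
Reachable DFA states: {q0}, {q1,q3}, {q0,q3}, ∅, {q0,q1,q3}.
Accepting DFA states (contain an NFA accepting state): {q0}, {q1,q3}, {q0,q3}, {q0,q1,q3}.

4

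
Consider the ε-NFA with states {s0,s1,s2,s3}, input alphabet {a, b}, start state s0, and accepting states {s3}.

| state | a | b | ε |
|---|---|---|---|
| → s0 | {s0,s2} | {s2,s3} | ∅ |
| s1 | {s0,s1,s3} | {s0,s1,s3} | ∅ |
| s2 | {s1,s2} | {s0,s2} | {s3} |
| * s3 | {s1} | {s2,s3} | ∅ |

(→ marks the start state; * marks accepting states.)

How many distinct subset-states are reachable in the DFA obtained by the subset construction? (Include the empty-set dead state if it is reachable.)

Start state of the DFA: {s0} (ε-closure of the NFA start).
{s0} --a--> {s0,s2,s3}  [new]
{s0} --b--> {s2,s3}  [new]
{s0,s2,s3} --a--> {s0,s1,s2,s3}  [new]
{s0,s2,s3} --b--> {s0,s2,s3}  [seen]
{s2,s3} --a--> {s1,s2,s3}  [new]
{s2,s3} --b--> {s0,s2,s3}  [seen]
{s0,s1,s2,s3} --a--> {s0,s1,s2,s3}  [seen]
{s0,s1,s2,s3} --b--> {s0,s1,s2,s3}  [seen]
{s1,s2,s3} --a--> {s0,s1,s2,s3}  [seen]
{s1,s2,s3} --b--> {s0,s1,s2,s3}  [seen]
Reachable DFA states: {s0}, {s0,s2,s3}, {s2,s3}, {s0,s1,s2,s3}, {s1,s2,s3}.

5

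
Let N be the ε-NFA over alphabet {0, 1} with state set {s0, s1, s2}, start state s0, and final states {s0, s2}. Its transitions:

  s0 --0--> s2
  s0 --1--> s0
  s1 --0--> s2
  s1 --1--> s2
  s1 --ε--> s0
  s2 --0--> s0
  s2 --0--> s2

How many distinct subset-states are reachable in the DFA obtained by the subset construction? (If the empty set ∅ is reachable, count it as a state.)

4

Start state of the DFA: {s0} (ε-closure of the NFA start).
{s0} --0--> {s2}  [new]
{s0} --1--> {s0}  [seen]
{s2} --0--> {s0, s2}  [new]
{s2} --1--> ∅  [new]
{s0, s2} --0--> {s0, s2}  [seen]
{s0, s2} --1--> {s0}  [seen]
∅ --0--> ∅  [seen]
∅ --1--> ∅  [seen]
Reachable DFA states: {s0}, {s2}, {s0, s2}, ∅.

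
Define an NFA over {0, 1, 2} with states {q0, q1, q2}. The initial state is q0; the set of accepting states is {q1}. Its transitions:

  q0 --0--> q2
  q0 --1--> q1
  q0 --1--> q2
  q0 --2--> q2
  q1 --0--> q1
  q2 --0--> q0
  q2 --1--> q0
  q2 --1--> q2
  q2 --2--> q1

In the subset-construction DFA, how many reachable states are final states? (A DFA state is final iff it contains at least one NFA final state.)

Start state of the DFA: {q0}.
{q0} --0--> {q2}  [new]
{q0} --1--> {q1, q2}  [new]
{q0} --2--> {q2}  [seen]
{q2} --0--> {q0}  [seen]
{q2} --1--> {q0, q2}  [new]
{q2} --2--> {q1}  [new]
{q1, q2} --0--> {q0, q1}  [new]
{q1, q2} --1--> {q0, q2}  [seen]
{q1, q2} --2--> {q1}  [seen]
{q0, q2} --0--> {q0, q2}  [seen]
{q0, q2} --1--> {q0, q1, q2}  [new]
{q0, q2} --2--> {q1, q2}  [seen]
{q1} --0--> {q1}  [seen]
{q1} --1--> ∅  [new]
{q1} --2--> ∅  [seen]
{q0, q1} --0--> {q1, q2}  [seen]
{q0, q1} --1--> {q1, q2}  [seen]
{q0, q1} --2--> {q2}  [seen]
{q0, q1, q2} --0--> {q0, q1, q2}  [seen]
{q0, q1, q2} --1--> {q0, q1, q2}  [seen]
{q0, q1, q2} --2--> {q1, q2}  [seen]
∅ --0--> ∅  [seen]
∅ --1--> ∅  [seen]
∅ --2--> ∅  [seen]
Reachable DFA states: {q0}, {q2}, {q1, q2}, {q0, q2}, {q1}, {q0, q1}, {q0, q1, q2}, ∅.
Accepting DFA states (contain an NFA accepting state): {q1, q2}, {q1}, {q0, q1}, {q0, q1, q2}.

4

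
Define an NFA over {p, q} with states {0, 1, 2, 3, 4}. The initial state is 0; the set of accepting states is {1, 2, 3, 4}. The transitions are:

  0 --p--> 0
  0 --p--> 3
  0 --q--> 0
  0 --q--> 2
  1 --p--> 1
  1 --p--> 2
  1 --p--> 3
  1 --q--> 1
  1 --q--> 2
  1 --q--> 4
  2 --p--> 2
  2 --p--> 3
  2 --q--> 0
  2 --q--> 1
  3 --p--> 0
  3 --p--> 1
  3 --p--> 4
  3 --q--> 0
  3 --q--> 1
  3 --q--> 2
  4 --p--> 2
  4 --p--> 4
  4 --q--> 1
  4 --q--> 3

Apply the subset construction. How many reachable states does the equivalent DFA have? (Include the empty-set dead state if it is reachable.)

9

Start state of the DFA: {0}.
{0} --p--> {0, 3}  [new]
{0} --q--> {0, 2}  [new]
{0, 3} --p--> {0, 1, 3, 4}  [new]
{0, 3} --q--> {0, 1, 2}  [new]
{0, 2} --p--> {0, 2, 3}  [new]
{0, 2} --q--> {0, 1, 2}  [seen]
{0, 1, 3, 4} --p--> {0, 1, 2, 3, 4}  [new]
{0, 1, 3, 4} --q--> {0, 1, 2, 3, 4}  [seen]
{0, 1, 2} --p--> {0, 1, 2, 3}  [new]
{0, 1, 2} --q--> {0, 1, 2, 4}  [new]
{0, 2, 3} --p--> {0, 1, 2, 3, 4}  [seen]
{0, 2, 3} --q--> {0, 1, 2}  [seen]
{0, 1, 2, 3, 4} --p--> {0, 1, 2, 3, 4}  [seen]
{0, 1, 2, 3, 4} --q--> {0, 1, 2, 3, 4}  [seen]
{0, 1, 2, 3} --p--> {0, 1, 2, 3, 4}  [seen]
{0, 1, 2, 3} --q--> {0, 1, 2, 4}  [seen]
{0, 1, 2, 4} --p--> {0, 1, 2, 3, 4}  [seen]
{0, 1, 2, 4} --q--> {0, 1, 2, 3, 4}  [seen]
Reachable DFA states: {0}, {0, 3}, {0, 2}, {0, 1, 3, 4}, {0, 1, 2}, {0, 2, 3}, {0, 1, 2, 3, 4}, {0, 1, 2, 3}, {0, 1, 2, 4}.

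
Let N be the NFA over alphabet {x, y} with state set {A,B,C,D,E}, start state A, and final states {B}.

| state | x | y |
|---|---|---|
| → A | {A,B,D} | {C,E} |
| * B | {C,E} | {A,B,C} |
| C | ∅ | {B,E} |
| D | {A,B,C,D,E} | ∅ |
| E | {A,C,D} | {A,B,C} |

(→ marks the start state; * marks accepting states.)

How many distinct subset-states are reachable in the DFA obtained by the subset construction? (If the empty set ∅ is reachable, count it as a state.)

Start state of the DFA: {A}.
{A} --x--> {A,B,D}  [new]
{A} --y--> {C,E}  [new]
{A,B,D} --x--> {A,B,C,D,E}  [new]
{A,B,D} --y--> {A,B,C,E}  [new]
{C,E} --x--> {A,C,D}  [new]
{C,E} --y--> {A,B,C,E}  [seen]
{A,B,C,D,E} --x--> {A,B,C,D,E}  [seen]
{A,B,C,D,E} --y--> {A,B,C,E}  [seen]
{A,B,C,E} --x--> {A,B,C,D,E}  [seen]
{A,B,C,E} --y--> {A,B,C,E}  [seen]
{A,C,D} --x--> {A,B,C,D,E}  [seen]
{A,C,D} --y--> {B,C,E}  [new]
{B,C,E} --x--> {A,C,D,E}  [new]
{B,C,E} --y--> {A,B,C,E}  [seen]
{A,C,D,E} --x--> {A,B,C,D,E}  [seen]
{A,C,D,E} --y--> {A,B,C,E}  [seen]
Reachable DFA states: {A}, {A,B,D}, {C,E}, {A,B,C,D,E}, {A,B,C,E}, {A,C,D}, {B,C,E}, {A,C,D,E}.

8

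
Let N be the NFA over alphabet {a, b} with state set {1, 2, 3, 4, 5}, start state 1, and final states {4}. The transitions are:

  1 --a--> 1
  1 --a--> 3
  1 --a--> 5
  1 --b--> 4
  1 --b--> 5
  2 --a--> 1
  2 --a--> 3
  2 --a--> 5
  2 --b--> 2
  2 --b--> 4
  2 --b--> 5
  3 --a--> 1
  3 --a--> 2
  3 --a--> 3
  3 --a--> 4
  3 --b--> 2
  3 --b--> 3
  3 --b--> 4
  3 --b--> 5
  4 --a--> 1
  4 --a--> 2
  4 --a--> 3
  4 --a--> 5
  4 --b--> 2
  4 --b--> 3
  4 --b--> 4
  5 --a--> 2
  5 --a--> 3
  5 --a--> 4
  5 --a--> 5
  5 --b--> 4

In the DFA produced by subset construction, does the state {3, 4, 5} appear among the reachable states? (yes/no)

Start state of the DFA: {1}.
{1} --a--> {1, 3, 5}  [new]
{1} --b--> {4, 5}  [new]
{1, 3, 5} --a--> {1, 2, 3, 4, 5}  [new]
{1, 3, 5} --b--> {2, 3, 4, 5}  [new]
{4, 5} --a--> {1, 2, 3, 4, 5}  [seen]
{4, 5} --b--> {2, 3, 4}  [new]
{1, 2, 3, 4, 5} --a--> {1, 2, 3, 4, 5}  [seen]
{1, 2, 3, 4, 5} --b--> {2, 3, 4, 5}  [seen]
{2, 3, 4, 5} --a--> {1, 2, 3, 4, 5}  [seen]
{2, 3, 4, 5} --b--> {2, 3, 4, 5}  [seen]
{2, 3, 4} --a--> {1, 2, 3, 4, 5}  [seen]
{2, 3, 4} --b--> {2, 3, 4, 5}  [seen]
Reachable DFA states: {1}, {1, 3, 5}, {4, 5}, {1, 2, 3, 4, 5}, {2, 3, 4, 5}, {2, 3, 4}.
{3, 4, 5} is not among them.

no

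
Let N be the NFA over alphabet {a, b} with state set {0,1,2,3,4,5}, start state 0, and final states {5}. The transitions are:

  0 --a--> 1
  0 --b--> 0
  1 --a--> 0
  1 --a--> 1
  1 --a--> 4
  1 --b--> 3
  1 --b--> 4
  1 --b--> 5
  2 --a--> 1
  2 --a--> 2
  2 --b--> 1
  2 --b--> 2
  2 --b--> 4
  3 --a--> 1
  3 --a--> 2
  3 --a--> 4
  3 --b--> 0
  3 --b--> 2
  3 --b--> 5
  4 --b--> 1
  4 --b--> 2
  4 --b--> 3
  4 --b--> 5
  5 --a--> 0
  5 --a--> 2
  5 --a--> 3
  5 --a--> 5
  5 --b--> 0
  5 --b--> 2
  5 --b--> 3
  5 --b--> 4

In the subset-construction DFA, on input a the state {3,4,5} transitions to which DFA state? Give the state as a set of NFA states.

{0,1,2,3,4,5}

δ(3,a) = {1,2,4}; δ(4,a) = ∅; δ(5,a) = {0,2,3,5}.
Union: {0,1,2,3,4,5}.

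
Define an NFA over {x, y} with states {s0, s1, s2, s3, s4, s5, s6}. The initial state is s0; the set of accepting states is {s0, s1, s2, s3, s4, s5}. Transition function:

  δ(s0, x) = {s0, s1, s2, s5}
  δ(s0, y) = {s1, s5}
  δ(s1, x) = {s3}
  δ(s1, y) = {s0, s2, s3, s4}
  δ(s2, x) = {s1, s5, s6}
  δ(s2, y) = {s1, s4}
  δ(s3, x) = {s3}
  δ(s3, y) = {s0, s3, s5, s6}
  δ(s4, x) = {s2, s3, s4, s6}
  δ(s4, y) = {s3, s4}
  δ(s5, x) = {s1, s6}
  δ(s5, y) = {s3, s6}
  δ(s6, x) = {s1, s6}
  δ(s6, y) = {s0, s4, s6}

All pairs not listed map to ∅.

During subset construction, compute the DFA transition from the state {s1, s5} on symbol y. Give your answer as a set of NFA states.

δ(s1,y) = {s0, s2, s3, s4}; δ(s5,y) = {s3, s6}.
Union: {s0, s2, s3, s4, s6}.

{s0, s2, s3, s4, s6}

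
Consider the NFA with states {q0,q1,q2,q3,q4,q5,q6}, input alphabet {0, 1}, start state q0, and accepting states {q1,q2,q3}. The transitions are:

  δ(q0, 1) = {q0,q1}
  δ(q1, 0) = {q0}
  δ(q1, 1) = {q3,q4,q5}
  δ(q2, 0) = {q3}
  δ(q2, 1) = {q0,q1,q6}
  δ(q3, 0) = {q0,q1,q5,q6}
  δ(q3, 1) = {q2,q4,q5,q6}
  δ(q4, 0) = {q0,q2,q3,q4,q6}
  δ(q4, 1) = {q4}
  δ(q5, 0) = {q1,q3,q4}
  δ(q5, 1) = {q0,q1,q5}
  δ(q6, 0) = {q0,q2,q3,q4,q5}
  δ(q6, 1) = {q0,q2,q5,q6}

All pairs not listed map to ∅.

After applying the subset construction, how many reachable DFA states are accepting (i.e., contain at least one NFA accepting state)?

3

Start state of the DFA: {q0}.
{q0} --0--> ∅  [new]
{q0} --1--> {q0,q1}  [new]
∅ --0--> ∅  [seen]
∅ --1--> ∅  [seen]
{q0,q1} --0--> {q0}  [seen]
{q0,q1} --1--> {q0,q1,q3,q4,q5}  [new]
{q0,q1,q3,q4,q5} --0--> {q0,q1,q2,q3,q4,q5,q6}  [new]
{q0,q1,q3,q4,q5} --1--> {q0,q1,q2,q3,q4,q5,q6}  [seen]
{q0,q1,q2,q3,q4,q5,q6} --0--> {q0,q1,q2,q3,q4,q5,q6}  [seen]
{q0,q1,q2,q3,q4,q5,q6} --1--> {q0,q1,q2,q3,q4,q5,q6}  [seen]
Reachable DFA states: {q0}, ∅, {q0,q1}, {q0,q1,q3,q4,q5}, {q0,q1,q2,q3,q4,q5,q6}.
Accepting DFA states (contain an NFA accepting state): {q0,q1}, {q0,q1,q3,q4,q5}, {q0,q1,q2,q3,q4,q5,q6}.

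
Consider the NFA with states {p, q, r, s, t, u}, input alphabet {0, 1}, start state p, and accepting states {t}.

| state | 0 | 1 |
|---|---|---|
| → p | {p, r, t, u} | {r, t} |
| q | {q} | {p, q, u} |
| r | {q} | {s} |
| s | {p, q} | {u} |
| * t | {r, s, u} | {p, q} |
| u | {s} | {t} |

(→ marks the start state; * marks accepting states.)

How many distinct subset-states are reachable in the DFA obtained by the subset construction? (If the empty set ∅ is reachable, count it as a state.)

9

Start state of the DFA: {p}.
{p} --0--> {p, r, t, u}  [new]
{p} --1--> {r, t}  [new]
{p, r, t, u} --0--> {p, q, r, s, t, u}  [new]
{p, r, t, u} --1--> {p, q, r, s, t}  [new]
{r, t} --0--> {q, r, s, u}  [new]
{r, t} --1--> {p, q, s}  [new]
{p, q, r, s, t, u} --0--> {p, q, r, s, t, u}  [seen]
{p, q, r, s, t, u} --1--> {p, q, r, s, t, u}  [seen]
{p, q, r, s, t} --0--> {p, q, r, s, t, u}  [seen]
{p, q, r, s, t} --1--> {p, q, r, s, t, u}  [seen]
{q, r, s, u} --0--> {p, q, s}  [seen]
{q, r, s, u} --1--> {p, q, s, t, u}  [new]
{p, q, s} --0--> {p, q, r, t, u}  [new]
{p, q, s} --1--> {p, q, r, t, u}  [seen]
{p, q, s, t, u} --0--> {p, q, r, s, t, u}  [seen]
{p, q, s, t, u} --1--> {p, q, r, t, u}  [seen]
{p, q, r, t, u} --0--> {p, q, r, s, t, u}  [seen]
{p, q, r, t, u} --1--> {p, q, r, s, t, u}  [seen]
Reachable DFA states: {p}, {p, r, t, u}, {r, t}, {p, q, r, s, t, u}, {p, q, r, s, t}, {q, r, s, u}, {p, q, s}, {p, q, s, t, u}, {p, q, r, t, u}.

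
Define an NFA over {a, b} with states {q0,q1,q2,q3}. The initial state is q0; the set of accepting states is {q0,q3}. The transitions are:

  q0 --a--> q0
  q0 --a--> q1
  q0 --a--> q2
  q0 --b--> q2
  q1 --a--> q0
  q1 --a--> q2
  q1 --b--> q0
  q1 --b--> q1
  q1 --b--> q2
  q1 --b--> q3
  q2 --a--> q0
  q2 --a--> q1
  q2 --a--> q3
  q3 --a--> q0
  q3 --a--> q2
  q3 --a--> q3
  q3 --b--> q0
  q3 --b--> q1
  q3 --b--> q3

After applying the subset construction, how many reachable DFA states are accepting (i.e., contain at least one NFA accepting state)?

4

Start state of the DFA: {q0}.
{q0} --a--> {q0,q1,q2}  [new]
{q0} --b--> {q2}  [new]
{q0,q1,q2} --a--> {q0,q1,q2,q3}  [new]
{q0,q1,q2} --b--> {q0,q1,q2,q3}  [seen]
{q2} --a--> {q0,q1,q3}  [new]
{q2} --b--> ∅  [new]
{q0,q1,q2,q3} --a--> {q0,q1,q2,q3}  [seen]
{q0,q1,q2,q3} --b--> {q0,q1,q2,q3}  [seen]
{q0,q1,q3} --a--> {q0,q1,q2,q3}  [seen]
{q0,q1,q3} --b--> {q0,q1,q2,q3}  [seen]
∅ --a--> ∅  [seen]
∅ --b--> ∅  [seen]
Reachable DFA states: {q0}, {q0,q1,q2}, {q2}, {q0,q1,q2,q3}, {q0,q1,q3}, ∅.
Accepting DFA states (contain an NFA accepting state): {q0}, {q0,q1,q2}, {q0,q1,q2,q3}, {q0,q1,q3}.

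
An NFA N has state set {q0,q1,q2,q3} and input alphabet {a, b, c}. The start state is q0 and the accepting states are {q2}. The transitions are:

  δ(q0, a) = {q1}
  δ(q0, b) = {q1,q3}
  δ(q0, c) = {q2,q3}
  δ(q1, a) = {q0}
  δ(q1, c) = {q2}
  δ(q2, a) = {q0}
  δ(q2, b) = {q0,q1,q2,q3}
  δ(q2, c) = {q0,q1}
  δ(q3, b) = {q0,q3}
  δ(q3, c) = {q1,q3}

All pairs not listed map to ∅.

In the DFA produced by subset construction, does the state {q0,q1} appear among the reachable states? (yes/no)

yes

Start state of the DFA: {q0}.
{q0} --a--> {q1}  [new]
{q0} --b--> {q1,q3}  [new]
{q0} --c--> {q2,q3}  [new]
{q1} --a--> {q0}  [seen]
{q1} --b--> ∅  [new]
{q1} --c--> {q2}  [new]
{q1,q3} --a--> {q0}  [seen]
{q1,q3} --b--> {q0,q3}  [new]
{q1,q3} --c--> {q1,q2,q3}  [new]
{q2,q3} --a--> {q0}  [seen]
{q2,q3} --b--> {q0,q1,q2,q3}  [new]
{q2,q3} --c--> {q0,q1,q3}  [new]
∅ --a--> ∅  [seen]
∅ --b--> ∅  [seen]
∅ --c--> ∅  [seen]
{q2} --a--> {q0}  [seen]
{q2} --b--> {q0,q1,q2,q3}  [seen]
{q2} --c--> {q0,q1}  [new]
{q0,q3} --a--> {q1}  [seen]
{q0,q3} --b--> {q0,q1,q3}  [seen]
{q0,q3} --c--> {q1,q2,q3}  [seen]
{q1,q2,q3} --a--> {q0}  [seen]
{q1,q2,q3} --b--> {q0,q1,q2,q3}  [seen]
{q1,q2,q3} --c--> {q0,q1,q2,q3}  [seen]
{q0,q1,q2,q3} --a--> {q0,q1}  [seen]
{q0,q1,q2,q3} --b--> {q0,q1,q2,q3}  [seen]
{q0,q1,q2,q3} --c--> {q0,q1,q2,q3}  [seen]
{q0,q1,q3} --a--> {q0,q1}  [seen]
{q0,q1,q3} --b--> {q0,q1,q3}  [seen]
{q0,q1,q3} --c--> {q1,q2,q3}  [seen]
{q0,q1} --a--> {q0,q1}  [seen]
{q0,q1} --b--> {q1,q3}  [seen]
{q0,q1} --c--> {q2,q3}  [seen]
Reachable DFA states: {q0}, {q1}, {q1,q3}, {q2,q3}, ∅, {q2}, {q0,q3}, {q1,q2,q3}, {q0,q1,q2,q3}, {q0,q1,q3}, {q0,q1}.
{q0,q1} is among them.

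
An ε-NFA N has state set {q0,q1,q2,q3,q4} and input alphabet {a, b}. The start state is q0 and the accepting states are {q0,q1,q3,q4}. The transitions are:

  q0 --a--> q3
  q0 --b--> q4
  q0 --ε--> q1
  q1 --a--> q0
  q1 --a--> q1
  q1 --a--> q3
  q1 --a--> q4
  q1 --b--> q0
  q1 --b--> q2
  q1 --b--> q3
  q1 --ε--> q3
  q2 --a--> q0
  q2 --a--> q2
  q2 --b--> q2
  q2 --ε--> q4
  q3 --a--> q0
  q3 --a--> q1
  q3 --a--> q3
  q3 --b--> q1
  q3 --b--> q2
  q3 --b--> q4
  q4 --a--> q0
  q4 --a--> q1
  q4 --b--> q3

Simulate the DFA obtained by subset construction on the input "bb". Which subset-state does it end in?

{q0,q1,q2,q3,q4}

Start: {q0,q1,q3}.
δ(q0,b) = {q4}; δ(q1,b) = {q0,q2,q3}; δ(q3,b) = {q1,q2,q4}.
Union: {q0,q1,q2,q3,q4}.
After b: {q0,q1,q2,q3,q4}.
δ(q0,b) = {q4}; δ(q1,b) = {q0,q2,q3}; δ(q2,b) = {q2}; δ(q3,b) = {q1,q2,q4}; δ(q4,b) = {q3}.
Union: {q0,q1,q2,q3,q4}.
After b: {q0,q1,q2,q3,q4}.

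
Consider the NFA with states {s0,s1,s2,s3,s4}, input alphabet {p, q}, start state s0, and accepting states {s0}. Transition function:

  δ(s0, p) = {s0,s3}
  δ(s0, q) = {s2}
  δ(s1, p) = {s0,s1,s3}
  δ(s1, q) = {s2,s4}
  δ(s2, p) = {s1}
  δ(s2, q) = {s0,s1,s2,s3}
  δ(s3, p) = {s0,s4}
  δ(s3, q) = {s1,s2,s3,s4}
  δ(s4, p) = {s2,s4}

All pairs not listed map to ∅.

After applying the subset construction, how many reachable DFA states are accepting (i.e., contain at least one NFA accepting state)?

8

Start state of the DFA: {s0}.
{s0} --p--> {s0,s3}  [new]
{s0} --q--> {s2}  [new]
{s0,s3} --p--> {s0,s3,s4}  [new]
{s0,s3} --q--> {s1,s2,s3,s4}  [new]
{s2} --p--> {s1}  [new]
{s2} --q--> {s0,s1,s2,s3}  [new]
{s0,s3,s4} --p--> {s0,s2,s3,s4}  [new]
{s0,s3,s4} --q--> {s1,s2,s3,s4}  [seen]
{s1,s2,s3,s4} --p--> {s0,s1,s2,s3,s4}  [new]
{s1,s2,s3,s4} --q--> {s0,s1,s2,s3,s4}  [seen]
{s1} --p--> {s0,s1,s3}  [new]
{s1} --q--> {s2,s4}  [new]
{s0,s1,s2,s3} --p--> {s0,s1,s3,s4}  [new]
{s0,s1,s2,s3} --q--> {s0,s1,s2,s3,s4}  [seen]
{s0,s2,s3,s4} --p--> {s0,s1,s2,s3,s4}  [seen]
{s0,s2,s3,s4} --q--> {s0,s1,s2,s3,s4}  [seen]
{s0,s1,s2,s3,s4} --p--> {s0,s1,s2,s3,s4}  [seen]
{s0,s1,s2,s3,s4} --q--> {s0,s1,s2,s3,s4}  [seen]
{s0,s1,s3} --p--> {s0,s1,s3,s4}  [seen]
{s0,s1,s3} --q--> {s1,s2,s3,s4}  [seen]
{s2,s4} --p--> {s1,s2,s4}  [new]
{s2,s4} --q--> {s0,s1,s2,s3}  [seen]
{s0,s1,s3,s4} --p--> {s0,s1,s2,s3,s4}  [seen]
{s0,s1,s3,s4} --q--> {s1,s2,s3,s4}  [seen]
{s1,s2,s4} --p--> {s0,s1,s2,s3,s4}  [seen]
{s1,s2,s4} --q--> {s0,s1,s2,s3,s4}  [seen]
Reachable DFA states: {s0}, {s0,s3}, {s2}, {s0,s3,s4}, {s1,s2,s3,s4}, {s1}, {s0,s1,s2,s3}, {s0,s2,s3,s4}, {s0,s1,s2,s3,s4}, {s0,s1,s3}, {s2,s4}, {s0,s1,s3,s4}, {s1,s2,s4}.
Accepting DFA states (contain an NFA accepting state): {s0}, {s0,s3}, {s0,s3,s4}, {s0,s1,s2,s3}, {s0,s2,s3,s4}, {s0,s1,s2,s3,s4}, {s0,s1,s3}, {s0,s1,s3,s4}.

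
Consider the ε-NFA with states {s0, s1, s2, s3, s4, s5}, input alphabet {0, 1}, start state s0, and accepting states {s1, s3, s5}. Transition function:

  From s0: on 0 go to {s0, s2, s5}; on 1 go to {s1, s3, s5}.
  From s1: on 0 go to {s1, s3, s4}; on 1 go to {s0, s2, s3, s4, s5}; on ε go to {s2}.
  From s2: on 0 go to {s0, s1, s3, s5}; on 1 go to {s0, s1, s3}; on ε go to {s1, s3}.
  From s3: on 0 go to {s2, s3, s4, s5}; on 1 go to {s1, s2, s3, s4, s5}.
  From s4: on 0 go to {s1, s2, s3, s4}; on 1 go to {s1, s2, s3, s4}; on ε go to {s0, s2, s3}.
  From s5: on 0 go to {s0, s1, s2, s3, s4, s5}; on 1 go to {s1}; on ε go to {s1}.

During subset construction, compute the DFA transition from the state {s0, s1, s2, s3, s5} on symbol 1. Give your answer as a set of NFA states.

{s0, s1, s2, s3, s4, s5}

δ(s0,1) = {s1, s3, s5}; δ(s1,1) = {s0, s2, s3, s4, s5}; δ(s2,1) = {s0, s1, s3}; δ(s3,1) = {s1, s2, s3, s4, s5}; δ(s5,1) = {s1}.
Union: {s0, s1, s2, s3, s4, s5}.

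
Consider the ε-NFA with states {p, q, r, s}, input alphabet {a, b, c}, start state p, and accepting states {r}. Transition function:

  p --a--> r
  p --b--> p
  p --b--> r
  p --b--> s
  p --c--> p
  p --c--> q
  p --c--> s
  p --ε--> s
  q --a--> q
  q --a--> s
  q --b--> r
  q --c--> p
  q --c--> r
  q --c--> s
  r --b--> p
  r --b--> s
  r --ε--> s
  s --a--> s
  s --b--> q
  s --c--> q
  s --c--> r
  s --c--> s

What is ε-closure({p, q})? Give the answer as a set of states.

Begin with {p, q}.
p →ε {s}; add s.
ε-closure = {p, q, s}.

{p, q, s}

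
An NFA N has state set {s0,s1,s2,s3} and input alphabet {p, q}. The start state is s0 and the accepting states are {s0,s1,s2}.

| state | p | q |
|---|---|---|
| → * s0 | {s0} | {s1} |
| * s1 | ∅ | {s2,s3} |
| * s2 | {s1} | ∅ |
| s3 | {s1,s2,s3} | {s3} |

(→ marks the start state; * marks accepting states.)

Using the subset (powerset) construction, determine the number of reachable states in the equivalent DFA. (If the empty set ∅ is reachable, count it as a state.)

Start state of the DFA: {s0}.
{s0} --p--> {s0}  [seen]
{s0} --q--> {s1}  [new]
{s1} --p--> ∅  [new]
{s1} --q--> {s2,s3}  [new]
∅ --p--> ∅  [seen]
∅ --q--> ∅  [seen]
{s2,s3} --p--> {s1,s2,s3}  [new]
{s2,s3} --q--> {s3}  [new]
{s1,s2,s3} --p--> {s1,s2,s3}  [seen]
{s1,s2,s3} --q--> {s2,s3}  [seen]
{s3} --p--> {s1,s2,s3}  [seen]
{s3} --q--> {s3}  [seen]
Reachable DFA states: {s0}, {s1}, ∅, {s2,s3}, {s1,s2,s3}, {s3}.

6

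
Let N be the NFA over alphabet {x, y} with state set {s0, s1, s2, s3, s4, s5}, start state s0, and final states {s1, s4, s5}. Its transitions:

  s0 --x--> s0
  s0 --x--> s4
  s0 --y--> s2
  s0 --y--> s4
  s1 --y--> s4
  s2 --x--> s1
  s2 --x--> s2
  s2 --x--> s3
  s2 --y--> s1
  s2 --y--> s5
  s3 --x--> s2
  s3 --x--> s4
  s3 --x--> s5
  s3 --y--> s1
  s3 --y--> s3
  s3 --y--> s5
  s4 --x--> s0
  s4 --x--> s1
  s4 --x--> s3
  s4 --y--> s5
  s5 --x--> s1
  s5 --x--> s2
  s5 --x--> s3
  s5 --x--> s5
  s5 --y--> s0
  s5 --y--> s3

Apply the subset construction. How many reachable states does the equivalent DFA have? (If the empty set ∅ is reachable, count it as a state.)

Start state of the DFA: {s0}.
{s0} --x--> {s0, s4}  [new]
{s0} --y--> {s2, s4}  [new]
{s0, s4} --x--> {s0, s1, s3, s4}  [new]
{s0, s4} --y--> {s2, s4, s5}  [new]
{s2, s4} --x--> {s0, s1, s2, s3}  [new]
{s2, s4} --y--> {s1, s5}  [new]
{s0, s1, s3, s4} --x--> {s0, s1, s2, s3, s4, s5}  [new]
{s0, s1, s3, s4} --y--> {s1, s2, s3, s4, s5}  [new]
{s2, s4, s5} --x--> {s0, s1, s2, s3, s5}  [new]
{s2, s4, s5} --y--> {s0, s1, s3, s5}  [new]
{s0, s1, s2, s3} --x--> {s0, s1, s2, s3, s4, s5}  [seen]
{s0, s1, s2, s3} --y--> {s1, s2, s3, s4, s5}  [seen]
{s1, s5} --x--> {s1, s2, s3, s5}  [new]
{s1, s5} --y--> {s0, s3, s4}  [new]
{s0, s1, s2, s3, s4, s5} --x--> {s0, s1, s2, s3, s4, s5}  [seen]
{s0, s1, s2, s3, s4, s5} --y--> {s0, s1, s2, s3, s4, s5}  [seen]
{s1, s2, s3, s4, s5} --x--> {s0, s1, s2, s3, s4, s5}  [seen]
{s1, s2, s3, s4, s5} --y--> {s0, s1, s3, s4, s5}  [new]
{s0, s1, s2, s3, s5} --x--> {s0, s1, s2, s3, s4, s5}  [seen]
{s0, s1, s2, s3, s5} --y--> {s0, s1, s2, s3, s4, s5}  [seen]
{s0, s1, s3, s5} --x--> {s0, s1, s2, s3, s4, s5}  [seen]
{s0, s1, s3, s5} --y--> {s0, s1, s2, s3, s4, s5}  [seen]
{s1, s2, s3, s5} --x--> {s1, s2, s3, s4, s5}  [seen]
{s1, s2, s3, s5} --y--> {s0, s1, s3, s4, s5}  [seen]
{s0, s3, s4} --x--> {s0, s1, s2, s3, s4, s5}  [seen]
{s0, s3, s4} --y--> {s1, s2, s3, s4, s5}  [seen]
{s0, s1, s3, s4, s5} --x--> {s0, s1, s2, s3, s4, s5}  [seen]
{s0, s1, s3, s4, s5} --y--> {s0, s1, s2, s3, s4, s5}  [seen]
Reachable DFA states: {s0}, {s0, s4}, {s2, s4}, {s0, s1, s3, s4}, {s2, s4, s5}, {s0, s1, s2, s3}, {s1, s5}, {s0, s1, s2, s3, s4, s5}, {s1, s2, s3, s4, s5}, {s0, s1, s2, s3, s5}, {s0, s1, s3, s5}, {s1, s2, s3, s5}, {s0, s3, s4}, {s0, s1, s3, s4, s5}.

14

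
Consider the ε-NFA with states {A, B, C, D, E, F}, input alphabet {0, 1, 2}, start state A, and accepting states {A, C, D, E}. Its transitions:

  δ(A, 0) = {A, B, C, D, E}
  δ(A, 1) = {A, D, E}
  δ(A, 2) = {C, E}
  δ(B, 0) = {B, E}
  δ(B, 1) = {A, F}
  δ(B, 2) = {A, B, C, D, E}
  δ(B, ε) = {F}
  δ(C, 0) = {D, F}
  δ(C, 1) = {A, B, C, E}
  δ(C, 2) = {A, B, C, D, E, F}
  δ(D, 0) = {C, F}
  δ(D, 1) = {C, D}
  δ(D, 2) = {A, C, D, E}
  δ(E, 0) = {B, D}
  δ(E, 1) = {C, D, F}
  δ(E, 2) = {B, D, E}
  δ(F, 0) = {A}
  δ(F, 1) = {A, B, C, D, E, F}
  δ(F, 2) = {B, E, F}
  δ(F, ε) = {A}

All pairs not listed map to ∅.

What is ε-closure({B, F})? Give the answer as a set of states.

{A, B, F}

Begin with {B, F}.
F →ε {A}; add A.
ε-closure = {A, B, F}.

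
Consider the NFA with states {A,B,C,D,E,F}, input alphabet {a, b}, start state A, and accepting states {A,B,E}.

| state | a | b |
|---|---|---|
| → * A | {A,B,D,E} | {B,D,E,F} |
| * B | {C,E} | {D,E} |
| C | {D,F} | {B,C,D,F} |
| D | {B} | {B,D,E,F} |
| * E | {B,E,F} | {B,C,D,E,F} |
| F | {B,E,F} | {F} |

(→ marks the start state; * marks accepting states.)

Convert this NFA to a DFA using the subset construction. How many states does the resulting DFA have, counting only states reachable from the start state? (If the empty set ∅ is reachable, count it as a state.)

Start state of the DFA: {A}.
{A} --a--> {A,B,D,E}  [new]
{A} --b--> {B,D,E,F}  [new]
{A,B,D,E} --a--> {A,B,C,D,E,F}  [new]
{A,B,D,E} --b--> {B,C,D,E,F}  [new]
{B,D,E,F} --a--> {B,C,E,F}  [new]
{B,D,E,F} --b--> {B,C,D,E,F}  [seen]
{A,B,C,D,E,F} --a--> {A,B,C,D,E,F}  [seen]
{A,B,C,D,E,F} --b--> {B,C,D,E,F}  [seen]
{B,C,D,E,F} --a--> {B,C,D,E,F}  [seen]
{B,C,D,E,F} --b--> {B,C,D,E,F}  [seen]
{B,C,E,F} --a--> {B,C,D,E,F}  [seen]
{B,C,E,F} --b--> {B,C,D,E,F}  [seen]
Reachable DFA states: {A}, {A,B,D,E}, {B,D,E,F}, {A,B,C,D,E,F}, {B,C,D,E,F}, {B,C,E,F}.

6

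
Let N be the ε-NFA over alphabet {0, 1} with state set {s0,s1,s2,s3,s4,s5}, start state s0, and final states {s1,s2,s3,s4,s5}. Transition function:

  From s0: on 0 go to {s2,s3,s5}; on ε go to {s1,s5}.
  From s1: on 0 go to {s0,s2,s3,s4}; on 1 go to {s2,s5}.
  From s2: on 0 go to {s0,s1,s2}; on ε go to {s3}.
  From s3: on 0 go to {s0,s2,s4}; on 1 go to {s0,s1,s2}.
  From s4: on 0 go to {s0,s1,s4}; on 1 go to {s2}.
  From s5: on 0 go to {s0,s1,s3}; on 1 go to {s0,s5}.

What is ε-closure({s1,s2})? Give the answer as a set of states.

{s1,s2,s3}

Begin with {s1,s2}.
s2 →ε {s3}; add s3.
ε-closure = {s1,s2,s3}.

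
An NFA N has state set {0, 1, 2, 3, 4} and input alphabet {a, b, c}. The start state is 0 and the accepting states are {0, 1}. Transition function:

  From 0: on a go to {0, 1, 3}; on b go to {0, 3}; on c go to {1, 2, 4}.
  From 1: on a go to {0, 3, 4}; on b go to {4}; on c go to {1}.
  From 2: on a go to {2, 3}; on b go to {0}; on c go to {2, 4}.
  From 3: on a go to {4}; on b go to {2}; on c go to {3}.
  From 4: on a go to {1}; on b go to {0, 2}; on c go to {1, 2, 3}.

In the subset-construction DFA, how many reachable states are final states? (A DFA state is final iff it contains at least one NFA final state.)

Start state of the DFA: {0}.
{0} --a--> {0, 1, 3}  [new]
{0} --b--> {0, 3}  [new]
{0} --c--> {1, 2, 4}  [new]
{0, 1, 3} --a--> {0, 1, 3, 4}  [new]
{0, 1, 3} --b--> {0, 2, 3, 4}  [new]
{0, 1, 3} --c--> {1, 2, 3, 4}  [new]
{0, 3} --a--> {0, 1, 3, 4}  [seen]
{0, 3} --b--> {0, 2, 3}  [new]
{0, 3} --c--> {1, 2, 3, 4}  [seen]
{1, 2, 4} --a--> {0, 1, 2, 3, 4}  [new]
{1, 2, 4} --b--> {0, 2, 4}  [new]
{1, 2, 4} --c--> {1, 2, 3, 4}  [seen]
{0, 1, 3, 4} --a--> {0, 1, 3, 4}  [seen]
{0, 1, 3, 4} --b--> {0, 2, 3, 4}  [seen]
{0, 1, 3, 4} --c--> {1, 2, 3, 4}  [seen]
{0, 2, 3, 4} --a--> {0, 1, 2, 3, 4}  [seen]
{0, 2, 3, 4} --b--> {0, 2, 3}  [seen]
{0, 2, 3, 4} --c--> {1, 2, 3, 4}  [seen]
{1, 2, 3, 4} --a--> {0, 1, 2, 3, 4}  [seen]
{1, 2, 3, 4} --b--> {0, 2, 4}  [seen]
{1, 2, 3, 4} --c--> {1, 2, 3, 4}  [seen]
{0, 2, 3} --a--> {0, 1, 2, 3, 4}  [seen]
{0, 2, 3} --b--> {0, 2, 3}  [seen]
{0, 2, 3} --c--> {1, 2, 3, 4}  [seen]
{0, 1, 2, 3, 4} --a--> {0, 1, 2, 3, 4}  [seen]
{0, 1, 2, 3, 4} --b--> {0, 2, 3, 4}  [seen]
{0, 1, 2, 3, 4} --c--> {1, 2, 3, 4}  [seen]
{0, 2, 4} --a--> {0, 1, 2, 3}  [new]
{0, 2, 4} --b--> {0, 2, 3}  [seen]
{0, 2, 4} --c--> {1, 2, 3, 4}  [seen]
{0, 1, 2, 3} --a--> {0, 1, 2, 3, 4}  [seen]
{0, 1, 2, 3} --b--> {0, 2, 3, 4}  [seen]
{0, 1, 2, 3} --c--> {1, 2, 3, 4}  [seen]
Reachable DFA states: {0}, {0, 1, 3}, {0, 3}, {1, 2, 4}, {0, 1, 3, 4}, {0, 2, 3, 4}, {1, 2, 3, 4}, {0, 2, 3}, {0, 1, 2, 3, 4}, {0, 2, 4}, {0, 1, 2, 3}.
Accepting DFA states (contain an NFA accepting state): {0}, {0, 1, 3}, {0, 3}, {1, 2, 4}, {0, 1, 3, 4}, {0, 2, 3, 4}, {1, 2, 3, 4}, {0, 2, 3}, {0, 1, 2, 3, 4}, {0, 2, 4}, {0, 1, 2, 3}.

11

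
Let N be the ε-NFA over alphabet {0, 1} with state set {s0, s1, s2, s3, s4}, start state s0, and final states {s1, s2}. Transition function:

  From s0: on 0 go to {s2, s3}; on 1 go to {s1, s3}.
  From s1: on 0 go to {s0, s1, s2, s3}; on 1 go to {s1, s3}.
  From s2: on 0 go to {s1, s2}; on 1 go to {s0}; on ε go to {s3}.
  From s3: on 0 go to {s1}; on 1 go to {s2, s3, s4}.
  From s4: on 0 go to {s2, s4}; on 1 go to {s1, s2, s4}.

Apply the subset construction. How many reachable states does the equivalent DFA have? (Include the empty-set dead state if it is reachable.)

Start state of the DFA: {s0} (ε-closure of the NFA start).
{s0} --0--> {s2, s3}  [new]
{s0} --1--> {s1, s3}  [new]
{s2, s3} --0--> {s1, s2, s3}  [new]
{s2, s3} --1--> {s0, s2, s3, s4}  [new]
{s1, s3} --0--> {s0, s1, s2, s3}  [new]
{s1, s3} --1--> {s1, s2, s3, s4}  [new]
{s1, s2, s3} --0--> {s0, s1, s2, s3}  [seen]
{s1, s2, s3} --1--> {s0, s1, s2, s3, s4}  [new]
{s0, s2, s3, s4} --0--> {s1, s2, s3, s4}  [seen]
{s0, s2, s3, s4} --1--> {s0, s1, s2, s3, s4}  [seen]
{s0, s1, s2, s3} --0--> {s0, s1, s2, s3}  [seen]
{s0, s1, s2, s3} --1--> {s0, s1, s2, s3, s4}  [seen]
{s1, s2, s3, s4} --0--> {s0, s1, s2, s3, s4}  [seen]
{s1, s2, s3, s4} --1--> {s0, s1, s2, s3, s4}  [seen]
{s0, s1, s2, s3, s4} --0--> {s0, s1, s2, s3, s4}  [seen]
{s0, s1, s2, s3, s4} --1--> {s0, s1, s2, s3, s4}  [seen]
Reachable DFA states: {s0}, {s2, s3}, {s1, s3}, {s1, s2, s3}, {s0, s2, s3, s4}, {s0, s1, s2, s3}, {s1, s2, s3, s4}, {s0, s1, s2, s3, s4}.

8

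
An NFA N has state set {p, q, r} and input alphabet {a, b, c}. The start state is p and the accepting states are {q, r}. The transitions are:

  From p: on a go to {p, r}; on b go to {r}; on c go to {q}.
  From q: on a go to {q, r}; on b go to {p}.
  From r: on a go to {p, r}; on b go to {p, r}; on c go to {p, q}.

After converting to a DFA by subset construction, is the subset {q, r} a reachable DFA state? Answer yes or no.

Start state of the DFA: {p}.
{p} --a--> {p, r}  [new]
{p} --b--> {r}  [new]
{p} --c--> {q}  [new]
{p, r} --a--> {p, r}  [seen]
{p, r} --b--> {p, r}  [seen]
{p, r} --c--> {p, q}  [new]
{r} --a--> {p, r}  [seen]
{r} --b--> {p, r}  [seen]
{r} --c--> {p, q}  [seen]
{q} --a--> {q, r}  [new]
{q} --b--> {p}  [seen]
{q} --c--> ∅  [new]
{p, q} --a--> {p, q, r}  [new]
{p, q} --b--> {p, r}  [seen]
{p, q} --c--> {q}  [seen]
{q, r} --a--> {p, q, r}  [seen]
{q, r} --b--> {p, r}  [seen]
{q, r} --c--> {p, q}  [seen]
∅ --a--> ∅  [seen]
∅ --b--> ∅  [seen]
∅ --c--> ∅  [seen]
{p, q, r} --a--> {p, q, r}  [seen]
{p, q, r} --b--> {p, r}  [seen]
{p, q, r} --c--> {p, q}  [seen]
Reachable DFA states: {p}, {p, r}, {r}, {q}, {p, q}, {q, r}, ∅, {p, q, r}.
{q, r} is among them.

yes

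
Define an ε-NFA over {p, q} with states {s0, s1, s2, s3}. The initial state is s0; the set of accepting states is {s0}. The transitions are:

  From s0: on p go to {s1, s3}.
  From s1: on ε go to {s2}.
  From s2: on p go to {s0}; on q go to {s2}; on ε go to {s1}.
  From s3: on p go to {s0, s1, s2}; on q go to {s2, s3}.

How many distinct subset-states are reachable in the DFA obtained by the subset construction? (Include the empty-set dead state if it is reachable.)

Start state of the DFA: {s0} (ε-closure of the NFA start).
{s0} --p--> {s1, s2, s3}  [new]
{s0} --q--> ∅  [new]
{s1, s2, s3} --p--> {s0, s1, s2}  [new]
{s1, s2, s3} --q--> {s1, s2, s3}  [seen]
∅ --p--> ∅  [seen]
∅ --q--> ∅  [seen]
{s0, s1, s2} --p--> {s0, s1, s2, s3}  [new]
{s0, s1, s2} --q--> {s1, s2}  [new]
{s0, s1, s2, s3} --p--> {s0, s1, s2, s3}  [seen]
{s0, s1, s2, s3} --q--> {s1, s2, s3}  [seen]
{s1, s2} --p--> {s0}  [seen]
{s1, s2} --q--> {s1, s2}  [seen]
Reachable DFA states: {s0}, {s1, s2, s3}, ∅, {s0, s1, s2}, {s0, s1, s2, s3}, {s1, s2}.

6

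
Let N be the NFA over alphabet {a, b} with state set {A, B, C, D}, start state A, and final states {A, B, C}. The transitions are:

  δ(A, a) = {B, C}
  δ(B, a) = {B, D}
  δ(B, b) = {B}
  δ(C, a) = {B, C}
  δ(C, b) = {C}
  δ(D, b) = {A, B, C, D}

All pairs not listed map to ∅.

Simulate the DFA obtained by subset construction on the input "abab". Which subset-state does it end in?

{A, B, C, D}

Start: {A}.
δ(A,a) = {B, C}.
Union: {B, C}.
After a: {B, C}.
δ(B,b) = {B}; δ(C,b) = {C}.
Union: {B, C}.
After b: {B, C}.
δ(B,a) = {B, D}; δ(C,a) = {B, C}.
Union: {B, C, D}.
After a: {B, C, D}.
δ(B,b) = {B}; δ(C,b) = {C}; δ(D,b) = {A, B, C, D}.
Union: {A, B, C, D}.
After b: {A, B, C, D}.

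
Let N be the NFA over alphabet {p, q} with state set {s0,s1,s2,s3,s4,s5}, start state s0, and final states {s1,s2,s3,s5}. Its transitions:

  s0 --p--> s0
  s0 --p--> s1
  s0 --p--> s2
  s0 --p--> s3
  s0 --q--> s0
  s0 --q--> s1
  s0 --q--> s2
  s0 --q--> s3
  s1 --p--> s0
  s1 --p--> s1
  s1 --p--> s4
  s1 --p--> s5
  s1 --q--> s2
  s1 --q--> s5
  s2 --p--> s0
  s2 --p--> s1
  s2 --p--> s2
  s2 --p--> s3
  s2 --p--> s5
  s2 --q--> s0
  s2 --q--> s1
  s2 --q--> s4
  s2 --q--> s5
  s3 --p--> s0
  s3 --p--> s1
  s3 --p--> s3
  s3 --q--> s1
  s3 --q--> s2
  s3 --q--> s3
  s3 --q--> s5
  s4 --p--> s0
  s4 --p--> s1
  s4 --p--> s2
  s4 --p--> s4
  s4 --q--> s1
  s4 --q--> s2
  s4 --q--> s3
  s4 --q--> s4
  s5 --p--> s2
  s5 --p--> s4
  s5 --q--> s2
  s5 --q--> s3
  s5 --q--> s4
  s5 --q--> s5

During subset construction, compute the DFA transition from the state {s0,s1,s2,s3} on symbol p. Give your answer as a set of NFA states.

δ(s0,p) = {s0,s1,s2,s3}; δ(s1,p) = {s0,s1,s4,s5}; δ(s2,p) = {s0,s1,s2,s3,s5}; δ(s3,p) = {s0,s1,s3}.
Union: {s0,s1,s2,s3,s4,s5}.

{s0,s1,s2,s3,s4,s5}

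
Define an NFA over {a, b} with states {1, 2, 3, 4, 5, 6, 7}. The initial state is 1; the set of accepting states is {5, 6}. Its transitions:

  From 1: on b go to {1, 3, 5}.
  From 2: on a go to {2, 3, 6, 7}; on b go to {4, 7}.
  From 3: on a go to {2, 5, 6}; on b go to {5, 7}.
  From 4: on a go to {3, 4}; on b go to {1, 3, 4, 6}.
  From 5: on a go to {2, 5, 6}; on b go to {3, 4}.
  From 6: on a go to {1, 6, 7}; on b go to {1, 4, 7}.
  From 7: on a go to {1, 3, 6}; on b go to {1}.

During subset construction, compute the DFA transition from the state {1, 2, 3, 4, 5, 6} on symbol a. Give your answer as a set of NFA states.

{1, 2, 3, 4, 5, 6, 7}

δ(1,a) = ∅; δ(2,a) = {2, 3, 6, 7}; δ(3,a) = {2, 5, 6}; δ(4,a) = {3, 4}; δ(5,a) = {2, 5, 6}; δ(6,a) = {1, 6, 7}.
Union: {1, 2, 3, 4, 5, 6, 7}.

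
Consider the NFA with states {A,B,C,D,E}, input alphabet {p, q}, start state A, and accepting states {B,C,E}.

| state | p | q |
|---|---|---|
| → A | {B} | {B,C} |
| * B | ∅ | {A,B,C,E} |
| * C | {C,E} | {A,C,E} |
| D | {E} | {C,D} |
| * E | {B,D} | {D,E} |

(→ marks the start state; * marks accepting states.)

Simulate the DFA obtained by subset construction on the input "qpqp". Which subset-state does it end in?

Start: {A}.
δ(A,q) = {B,C}.
Union: {B,C}.
After q: {B,C}.
δ(B,p) = ∅; δ(C,p) = {C,E}.
Union: {C,E}.
After p: {C,E}.
δ(C,q) = {A,C,E}; δ(E,q) = {D,E}.
Union: {A,C,D,E}.
After q: {A,C,D,E}.
δ(A,p) = {B}; δ(C,p) = {C,E}; δ(D,p) = {E}; δ(E,p) = {B,D}.
Union: {B,C,D,E}.
After p: {B,C,D,E}.

{B,C,D,E}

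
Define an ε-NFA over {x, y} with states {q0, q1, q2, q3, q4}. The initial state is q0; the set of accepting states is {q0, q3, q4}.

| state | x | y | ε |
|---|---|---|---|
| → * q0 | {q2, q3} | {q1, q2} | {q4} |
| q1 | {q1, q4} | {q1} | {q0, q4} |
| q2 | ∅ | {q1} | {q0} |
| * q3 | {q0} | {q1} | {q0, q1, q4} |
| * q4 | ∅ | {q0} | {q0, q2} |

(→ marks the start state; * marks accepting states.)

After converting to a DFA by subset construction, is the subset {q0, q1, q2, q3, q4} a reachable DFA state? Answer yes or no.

Start state of the DFA: {q0, q2, q4} (ε-closure of the NFA start).
{q0, q2, q4} --x--> {q0, q1, q2, q3, q4}  [new]
{q0, q2, q4} --y--> {q0, q1, q2, q4}  [new]
{q0, q1, q2, q3, q4} --x--> {q0, q1, q2, q3, q4}  [seen]
{q0, q1, q2, q3, q4} --y--> {q0, q1, q2, q4}  [seen]
{q0, q1, q2, q4} --x--> {q0, q1, q2, q3, q4}  [seen]
{q0, q1, q2, q4} --y--> {q0, q1, q2, q4}  [seen]
Reachable DFA states: {q0, q2, q4}, {q0, q1, q2, q3, q4}, {q0, q1, q2, q4}.
{q0, q1, q2, q3, q4} is among them.

yes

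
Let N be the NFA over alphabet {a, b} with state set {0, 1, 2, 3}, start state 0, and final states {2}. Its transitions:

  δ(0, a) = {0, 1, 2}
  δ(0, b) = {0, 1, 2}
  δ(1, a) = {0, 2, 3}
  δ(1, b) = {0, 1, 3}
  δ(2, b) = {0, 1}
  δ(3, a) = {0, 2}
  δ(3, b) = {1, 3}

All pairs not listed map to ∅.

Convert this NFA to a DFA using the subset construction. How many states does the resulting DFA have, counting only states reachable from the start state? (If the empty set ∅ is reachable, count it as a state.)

3

Start state of the DFA: {0}.
{0} --a--> {0, 1, 2}  [new]
{0} --b--> {0, 1, 2}  [seen]
{0, 1, 2} --a--> {0, 1, 2, 3}  [new]
{0, 1, 2} --b--> {0, 1, 2, 3}  [seen]
{0, 1, 2, 3} --a--> {0, 1, 2, 3}  [seen]
{0, 1, 2, 3} --b--> {0, 1, 2, 3}  [seen]
Reachable DFA states: {0}, {0, 1, 2}, {0, 1, 2, 3}.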